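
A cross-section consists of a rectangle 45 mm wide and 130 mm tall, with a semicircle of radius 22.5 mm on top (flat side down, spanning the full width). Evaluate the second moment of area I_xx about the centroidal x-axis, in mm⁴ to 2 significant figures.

I_xx ≈ 1.2 × 10⁷ mm⁴

Decompose the section into non-overlapping parts with the origin at the bottom-left of its bounding rectangle.
Rectangular body: 45 × 130, A = 5 850 mm², y = 65 mm, Ī = 8 238 750 mm⁴.
Semicircular cap: semicircle r = 22.5, A = 795.2 mm², y = 139.5 mm, Ī = 28 130 mm⁴.
Centroid: ȳ = ΣA·y / ΣA = 73.92 mm.
Transfer each piece to the centroidal x-axis using Ī + A·d² with d = y − 73.92:
  rectangular body: d = -8.921 mm → contributes +8 704 330 mm⁴
  semicircular cap: d = 65.63 mm → contributes +3 453 169 mm⁴
Total I = 12 157 499 mm⁴.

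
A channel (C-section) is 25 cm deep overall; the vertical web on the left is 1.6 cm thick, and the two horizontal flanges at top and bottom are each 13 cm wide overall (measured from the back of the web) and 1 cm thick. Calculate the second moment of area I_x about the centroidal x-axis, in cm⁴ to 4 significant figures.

Split into non-overlapping primitives; take the origin at the lower-left of the bounding box.
Web: 1.6 × 25, A = 40 cm², y = 12.5 cm, Ī = 2083.33 cm⁴.
Top flange (beyond web): 11.4 × 1, A = 11.4 cm², y = 24.5 cm, Ī = 0.95 cm⁴.
Bottom flange (beyond web): 11.4 × 1, A = 11.4 cm², y = 0.5 cm, Ī = 0.95 cm⁴.
By symmetry the centroid is at mid-height, ȳ = 12.5 cm.
Transfer each piece to the centroidal x-axis using Ī + A·d² with d = y − 12.5:
  web: d = 0 cm → contributes +2083.33 cm⁴
  top flange (beyond web): d = 12 cm → contributes +1642.55 cm⁴
  bottom flange (beyond web): d = -12 cm → contributes +1642.55 cm⁴
Total I = 5368.43 cm⁴.

I_x ≈ 5368 cm⁴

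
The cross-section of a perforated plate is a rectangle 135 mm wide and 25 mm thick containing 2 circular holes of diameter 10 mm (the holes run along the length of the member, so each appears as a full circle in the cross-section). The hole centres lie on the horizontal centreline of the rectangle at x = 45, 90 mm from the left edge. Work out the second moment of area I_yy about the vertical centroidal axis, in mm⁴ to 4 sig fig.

Break the section into simple shapes (no overlaps), measuring from the bottom-left corner of the bounding box.
Plate: 135 × 25, A = 3 375 mm², x = 67.5 mm, Ī = 5 125 781 mm⁴.
Hole 1 (subtracted): ⌀10, A = 78.5398 mm², x = 45 mm, Ī = 490.874 mm⁴.
Hole 2 (subtracted): ⌀10, A = 78.5398 mm², x = 90 mm, Ī = 490.874 mm⁴.
By symmetry the centroid is at mid-width, x̄ = 67.5 mm.
Transfer each piece to the vertical centroidal axis using Ī + A·d² with d = x − 67.5:
  plate: d = 0 mm → contributes +5 125 781 mm⁴
  hole 1: d = -22.5 mm → contributes −40251.7 mm⁴
  hole 2: d = 22.5 mm → contributes −40251.7 mm⁴
Total I = 5 045 278 mm⁴.

I_yy ≈ 5.045 × 10⁶ mm⁴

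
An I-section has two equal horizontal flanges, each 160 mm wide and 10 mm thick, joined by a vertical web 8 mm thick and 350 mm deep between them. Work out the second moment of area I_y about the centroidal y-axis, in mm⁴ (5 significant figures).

Split into non-overlapping primitives; take the origin at the lower-left of the bounding box.
Bottom flange: 160 × 10, A = 1 600 mm², x = 80 mm, Ī = 3 413 333 mm⁴.
Web: 8 × 350, A = 2 800 mm², x = 80 mm, Ī = 14933.33 mm⁴.
Top flange: 160 × 10, A = 1 600 mm², x = 80 mm, Ī = 3 413 333 mm⁴.
By symmetry the centroid is at mid-width, x̄ = 80 mm.
All pieces are centred on the centroidal y-axis, so I = ΣĪ = 6 841 600 mm⁴.

I_y ≈ 6.8416 × 10⁶ mm⁴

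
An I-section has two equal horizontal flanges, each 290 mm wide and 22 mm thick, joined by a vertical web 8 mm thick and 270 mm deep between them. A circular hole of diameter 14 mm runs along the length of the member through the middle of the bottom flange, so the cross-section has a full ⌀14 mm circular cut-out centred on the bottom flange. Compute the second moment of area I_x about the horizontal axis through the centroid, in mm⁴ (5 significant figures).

I_x ≈ 2.8231 × 10⁸ mm⁴

Treat the section as a set of non-overlapping primitives; coordinates are from the bounding-box lower-left.
Bottom flange: 290 × 22, A = 6 380 mm², y = 11 mm, Ī = 257326.7 mm⁴.
Web: 8 × 270, A = 2 160 mm², y = 157 mm, Ī = 13 122 000 mm⁴.
Top flange: 290 × 22, A = 6 380 mm², y = 303 mm, Ī = 257326.7 mm⁴.
Hole (subtracted): ⌀14, A = 153.938 mm², y = 11 mm, Ī = 1885.741 mm⁴.
Centroid: ȳ = ΣA·y / ΣA = 158.5221 mm.
Transfer each piece to the horizontal axis through the centroid using Ī + A·d² with d = y − 158.5221:
  bottom flange: d = -147.5221 mm → contributes +139 103 739 mm⁴
  web: d = -1.522068 mm → contributes +13 127 004 mm⁴
  top flange: d = 144.4779 mm → contributes +133 432 635 mm⁴
  hole: d = -147.5221 mm → contributes −3 352 002 mm⁴
Total I = 282 311 376 mm⁴.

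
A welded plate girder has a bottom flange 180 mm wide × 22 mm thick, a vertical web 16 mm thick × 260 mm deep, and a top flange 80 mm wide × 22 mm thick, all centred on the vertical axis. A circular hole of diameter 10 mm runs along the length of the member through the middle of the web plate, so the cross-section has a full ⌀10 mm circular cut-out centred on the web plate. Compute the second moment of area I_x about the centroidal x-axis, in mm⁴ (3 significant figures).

I_x ≈ 1.28 × 10⁸ mm⁴

Decompose the section into non-overlapping parts with the origin at the bottom-left of its bounding rectangle.
Bottom plate: 180 × 22, A = 3 960 mm², y = 11 mm, Ī = 159 720 mm⁴.
Web plate: 16 × 260, A = 4 160 mm², y = 152 mm, Ī = 23 434 667 mm⁴.
Top plate: 80 × 22, A = 1 760 mm², y = 293 mm, Ī = 70 987 mm⁴.
Hole (subtracted): ⌀10, A = 78.54 mm², y = 152 mm, Ī = 490.87 mm⁴.
Centroid: ȳ = ΣA·y / ΣA = 120.35 mm.
Transfer each piece to the centroidal x-axis using Ī + A·d² with d = y − 120.35:
  bottom plate: d = -109.35 mm → contributes +47 512 546 mm⁴
  web plate: d = 31.648 mm → contributes +27 601 397 mm⁴
  top plate: d = 172.65 mm → contributes +52 532 101 mm⁴
  hole: d = 31.648 mm → contributes −79 158 mm⁴
Total I = 127 566 886 mm⁴.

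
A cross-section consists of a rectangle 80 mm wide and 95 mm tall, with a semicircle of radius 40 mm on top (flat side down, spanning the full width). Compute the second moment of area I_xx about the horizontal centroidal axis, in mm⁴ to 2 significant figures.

Break the section into simple shapes (no overlaps), measuring from the bottom-left corner of the bounding box.
Rectangular body: 80 × 95, A = 7 600 mm², y = 47.5 mm, Ī = 5 715 833 mm⁴.
Semicircular cap: semicircle r = 40, A = 2 513 mm², y = 112 mm, Ī = 280 978 mm⁴.
Centroid: ȳ = ΣA·y / ΣA = 63.52 mm.
Transfer each piece to the horizontal centroidal axis using Ī + A·d² with d = y − 63.52:
  rectangular body: d = -16.02 mm → contributes +7 667 084 mm⁴
  semicircular cap: d = 48.45 mm → contributes +6 181 450 mm⁴
Total I = 13 848 534 mm⁴.

I_xx ≈ 1.4 × 10⁷ mm⁴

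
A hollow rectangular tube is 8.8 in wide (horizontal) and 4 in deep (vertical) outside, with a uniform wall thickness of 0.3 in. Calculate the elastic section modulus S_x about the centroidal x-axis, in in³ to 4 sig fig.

Split into non-overlapping primitives; take the origin at the lower-left of the bounding box.
Outer rectangle: 8.8 × 4, A = 35.2 in², y = 2 in, Ī = 46.9333 in⁴.
Inner void (subtracted): 8.2 × 3.4, A = 27.88 in², y = 2 in, Ī = 26.8577 in⁴.
By symmetry the centroid is at mid-height, ȳ = 2 in.
All pieces are centred on the centroidal x-axis, so I = ΣĪ (holes subtracted) = 20.0756 in⁴.
Extreme fibre distance c = 2 in; S = I/c = 10.0378 in³.

S_x ≈ 10.04 in³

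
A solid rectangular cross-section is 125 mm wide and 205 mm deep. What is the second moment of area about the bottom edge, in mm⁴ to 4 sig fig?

I_base ≈ 3.590 × 10⁸ mm⁴

The section: 125 × 205, A = 25 625 mm², y = 102.5 mm, Ī = 89 740 885 mm⁴.
Transfer it to the bottom edge using Ī + A·d² with d = y − 0:
  the section: d = 102.5 mm → contributes +358 963 542 mm⁴
Total I = 358 963 542 mm⁴.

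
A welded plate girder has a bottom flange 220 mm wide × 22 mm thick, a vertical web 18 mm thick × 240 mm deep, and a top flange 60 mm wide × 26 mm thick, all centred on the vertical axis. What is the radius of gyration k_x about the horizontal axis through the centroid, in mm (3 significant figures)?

k_x ≈ 103 mm

Break the section into simple shapes (no overlaps), measuring from the bottom-left corner of the bounding box.
Bottom plate: 220 × 22, A = 4 840 mm², y = 11 mm, Ī = 195 213 mm⁴.
Web plate: 18 × 240, A = 4 320 mm², y = 142 mm, Ī = 20 736 000 mm⁴.
Top plate: 60 × 26, A = 1 560 mm², y = 275 mm, Ī = 87 880 mm⁴.
Centroid: ȳ = ΣA·y / ΣA = 102.21 mm.
Transfer each piece to the horizontal axis through the centroid using Ī + A·d² with d = y − 102.21:
  bottom plate: d = -91.209 mm → contributes +40 459 529 mm⁴
  web plate: d = 39.791 mm → contributes +27 575 974 mm⁴
  top plate: d = 172.79 mm → contributes +46 664 402 mm⁴
Total I = 114 699 905 mm⁴.
Radius of gyration: k = √(I/A) = √(114 699 905 / 10 720) = 103.44 mm.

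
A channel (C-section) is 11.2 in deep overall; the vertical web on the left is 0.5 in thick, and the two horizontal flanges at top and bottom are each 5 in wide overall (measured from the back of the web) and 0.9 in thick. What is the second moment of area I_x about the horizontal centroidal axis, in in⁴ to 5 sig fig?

Decompose the section into non-overlapping parts with the origin at the bottom-left of its bounding rectangle.
Web: 0.5 × 11.2, A = 5.6 in², y = 5.6 in, Ī = 58.53867 in⁴.
Top flange (beyond web): 4.5 × 0.9, A = 4.05 in², y = 10.75 in, Ī = 0.273375 in⁴.
Bottom flange (beyond web): 4.5 × 0.9, A = 4.05 in², y = 0.45 in, Ī = 0.273375 in⁴.
By symmetry the centroid is at mid-height, ȳ = 5.6 in.
Transfer each piece to the horizontal centroidal axis using Ī + A·d² with d = y − 5.6:
  web: d = 0 in → contributes +58.53867 in⁴
  top flange (beyond web): d = 5.15 in → contributes +107.6895 in⁴
  bottom flange (beyond web): d = -5.15 in → contributes +107.6895 in⁴
Total I = 273.9177 in⁴.

I_x ≈ 273.92 in⁴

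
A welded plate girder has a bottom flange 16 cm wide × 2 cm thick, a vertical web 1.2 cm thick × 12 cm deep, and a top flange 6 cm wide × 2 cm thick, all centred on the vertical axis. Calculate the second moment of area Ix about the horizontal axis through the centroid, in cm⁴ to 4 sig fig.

Break the section into simple shapes (no overlaps), measuring from the bottom-left corner of the bounding box.
Bottom plate: 16 × 2, A = 32 cm², y = 1 cm, Ī = 10.6667 cm⁴.
Web plate: 1.2 × 12, A = 14.4 cm², y = 8 cm, Ī = 172.8 cm⁴.
Top plate: 6 × 2, A = 12 cm², y = 15 cm, Ī = 4 cm⁴.
Centroid: ȳ = ΣA·y / ΣA = 5.60274 cm.
Transfer each piece to the horizontal axis through the centroid using Ī + A·d² with d = y − 5.60274:
  bottom plate: d = -4.60274 cm → contributes +688.593 cm⁴
  web plate: d = 2.39726 cm → contributes +255.555 cm⁴
  top plate: d = 9.39726 cm → contributes +1063.7 cm⁴
Total I = 2007.85 cm⁴.

Ix ≈ 2008 cm⁴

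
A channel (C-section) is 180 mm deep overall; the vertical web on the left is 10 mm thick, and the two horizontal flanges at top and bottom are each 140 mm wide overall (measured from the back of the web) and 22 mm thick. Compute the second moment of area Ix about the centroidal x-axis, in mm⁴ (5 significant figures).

Ix ≈ 4.0789 × 10⁷ mm⁴

Treat the section as a set of non-overlapping primitives; coordinates are from the bounding-box lower-left.
Web: 10 × 180, A = 1 800 mm², y = 90 mm, Ī = 4 860 000 mm⁴.
Top flange (beyond web): 130 × 22, A = 2 860 mm², y = 169 mm, Ī = 115353.3 mm⁴.
Bottom flange (beyond web): 130 × 22, A = 2 860 mm², y = 11 mm, Ī = 115353.3 mm⁴.
By symmetry the centroid is at mid-height, ȳ = 90 mm.
Transfer each piece to the centroidal x-axis using Ī + A·d² with d = y − 90:
  web: d = 0 mm → contributes +4 860 000 mm⁴
  top flange (beyond web): d = 79 mm → contributes +17 964 613 mm⁴
  bottom flange (beyond web): d = -79 mm → contributes +17 964 613 mm⁴
Total I = 40 789 227 mm⁴.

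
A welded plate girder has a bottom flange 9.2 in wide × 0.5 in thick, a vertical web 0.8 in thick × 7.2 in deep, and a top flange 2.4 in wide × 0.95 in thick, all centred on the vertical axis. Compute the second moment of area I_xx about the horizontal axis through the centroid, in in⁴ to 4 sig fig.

Decompose the section into non-overlapping parts with the origin at the bottom-left of its bounding rectangle.
Bottom plate: 9.2 × 0.5, A = 4.6 in², y = 0.25 in, Ī = 0.0958333 in⁴.
Web plate: 0.8 × 7.2, A = 5.76 in², y = 4.1 in, Ī = 24.8832 in⁴.
Top plate: 2.4 × 0.95, A = 2.28 in², y = 8.175 in, Ī = 0.171475 in⁴.
Centroid: ȳ = ΣA·y / ΣA = 3.43394 in.
Transfer each piece to the horizontal axis through the centroid using Ī + A·d² with d = y − 3.43394:
  bottom plate: d = -3.18394 in → contributes +46.7282 in⁴
  web plate: d = 0.66606 in → contributes +27.4385 in⁴
  top plate: d = 4.74106 in → contributes +51.4205 in⁴
Total I = 125.587 in⁴.

I_xx ≈ 125.6 in⁴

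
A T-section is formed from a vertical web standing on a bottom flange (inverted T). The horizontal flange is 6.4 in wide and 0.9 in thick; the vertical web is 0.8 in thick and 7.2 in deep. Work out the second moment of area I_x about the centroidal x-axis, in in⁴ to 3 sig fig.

Treat the section as a set of non-overlapping primitives; coordinates are from the bounding-box lower-left.
Flange: 6.4 × 0.9, A = 5.76 in², y = 0.45 in, Ī = 0.3888 in⁴.
Web: 0.8 × 7.2, A = 5.76 in², y = 4.5 in, Ī = 24.883 in⁴.
Centroid: ȳ = ΣA·y / ΣA = 2.475 in.
Transfer each piece to the centroidal x-axis using Ī + A·d² with d = y − 2.475:
  flange: d = -2.025 in → contributes +24.008 in⁴
  web: d = 2.025 in → contributes +48.503 in⁴
Total I = 72.511 in⁴.

I_x ≈ 72.5 in⁴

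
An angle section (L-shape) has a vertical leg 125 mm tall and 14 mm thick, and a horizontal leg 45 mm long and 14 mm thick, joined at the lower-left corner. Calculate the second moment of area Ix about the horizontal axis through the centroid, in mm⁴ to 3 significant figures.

Ix ≈ 3.36 × 10⁶ mm⁴

Split into non-overlapping primitives; take the origin at the lower-left of the bounding box.
Vertical leg: 14 × 125, A = 1 750 mm², y = 62.5 mm, Ī = 2 278 646 mm⁴.
Horizontal leg (remainder): 31 × 14, A = 434 mm², y = 7 mm, Ī = 7088.7 mm⁴.
Centroid: ȳ = ΣA·y / ΣA = 51.471 mm.
Transfer each piece to the horizontal axis through the centroid using Ī + A·d² with d = y − 51.471:
  vertical leg: d = 11.029 mm → contributes +2 491 508 mm⁴
  horizontal leg (remainder): d = -44.471 mm → contributes +865 403 mm⁴
Total I = 3 356 911 mm⁴.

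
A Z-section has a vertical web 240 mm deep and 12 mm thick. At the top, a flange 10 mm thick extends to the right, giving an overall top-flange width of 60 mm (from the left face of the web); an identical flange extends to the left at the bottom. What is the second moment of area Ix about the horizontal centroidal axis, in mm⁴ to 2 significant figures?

Split into non-overlapping primitives; take the origin at the lower-left of the bounding box.
Web: 12 × 240, A = 2 880 mm², y = 120 mm, Ī = 13 824 000 mm⁴.
Top flange (beyond web): 48 × 10, A = 480 mm², y = 235 mm, Ī = 4 000 mm⁴.
Bottom flange (beyond web): 48 × 10, A = 480 mm², y = 5 mm, Ī = 4 000 mm⁴.
Centroid: ȳ = ΣA·y / ΣA = 120 mm.
Transfer each piece to the horizontal centroidal axis using Ī + A·d² with d = y − 120:
  web: d = 0 mm → contributes +13 824 000 mm⁴
  top flange (beyond web): d = 115 mm → contributes +6 352 000 mm⁴
  bottom flange (beyond web): d = -115 mm → contributes +6 352 000 mm⁴
Total I = 26 528 000 mm⁴.

Ix ≈ 2.7 × 10⁷ mm⁴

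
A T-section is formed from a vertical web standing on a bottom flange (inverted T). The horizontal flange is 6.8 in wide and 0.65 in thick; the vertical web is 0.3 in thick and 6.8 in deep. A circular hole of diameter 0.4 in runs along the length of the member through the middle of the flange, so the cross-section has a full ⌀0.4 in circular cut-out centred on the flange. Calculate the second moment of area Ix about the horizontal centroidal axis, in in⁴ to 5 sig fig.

Decompose the section into non-overlapping parts with the origin at the bottom-left of its bounding rectangle.
Flange: 6.8 × 0.65, A = 4.42 in², y = 0.325 in, Ī = 0.1556208 in⁴.
Web: 0.3 × 6.8, A = 2.04 in², y = 4.05 in, Ī = 7.8608 in⁴.
Hole (subtracted): ⌀0.4, A = 0.1256637 in², y = 0.325 in, Ī = 0.001256637 in⁴.
Centroid: ȳ = ΣA·y / ΣA = 1.524652 in.
Transfer each piece to the horizontal centroidal axis using Ī + A·d² with d = y − 1.524652:
  flange: d = -1.199652 in → contributes +6.516731 in⁴
  web: d = 2.525348 in → contributes +20.87066 in⁴
  hole: d = -1.199652 in → contributes −0.1821075 in⁴
Total I = 27.20528 in⁴.

Ix ≈ 27.205 in⁴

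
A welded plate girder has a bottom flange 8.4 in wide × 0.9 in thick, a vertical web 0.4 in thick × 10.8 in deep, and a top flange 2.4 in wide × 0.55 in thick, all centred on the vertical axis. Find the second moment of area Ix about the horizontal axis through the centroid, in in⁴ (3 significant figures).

Break the section into simple shapes (no overlaps), measuring from the bottom-left corner of the bounding box.
Bottom plate: 8.4 × 0.9, A = 7.56 in², y = 0.45 in, Ī = 0.5103 in⁴.
Web plate: 0.4 × 10.8, A = 4.32 in², y = 6.3 in, Ī = 41.99 in⁴.
Top plate: 2.4 × 0.55, A = 1.32 in², y = 11.975 in, Ī = 0.033275 in⁴.
Centroid: ȳ = ΣA·y / ΣA = 3.517 in.
Transfer each piece to the horizontal axis through the centroid using Ī + A·d² with d = y − 3.517:
  bottom plate: d = -3.067 in → contributes +71.625 in⁴
  web plate: d = 2.783 in → contributes +75.448 in⁴
  top plate: d = 8.458 in → contributes +94.462 in⁴
Total I = 241.54 in⁴.

Ix ≈ 242 in⁴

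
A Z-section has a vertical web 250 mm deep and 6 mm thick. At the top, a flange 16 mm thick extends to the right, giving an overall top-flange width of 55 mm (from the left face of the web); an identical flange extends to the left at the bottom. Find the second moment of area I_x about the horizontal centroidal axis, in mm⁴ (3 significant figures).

I_x ≈ 2.93 × 10⁷ mm⁴

Decompose the section into non-overlapping parts with the origin at the bottom-left of its bounding rectangle.
Web: 6 × 250, A = 1 500 mm², y = 125 mm, Ī = 7 812 500 mm⁴.
Top flange (beyond web): 49 × 16, A = 784 mm², y = 242 mm, Ī = 16 725 mm⁴.
Bottom flange (beyond web): 49 × 16, A = 784 mm², y = 8 mm, Ī = 16 725 mm⁴.
Centroid: ȳ = ΣA·y / ΣA = 125 mm.
Transfer each piece to the horizontal centroidal axis using Ī + A·d² with d = y − 125:
  web: d = 0 mm → contributes +7 812 500 mm⁴
  top flange (beyond web): d = 117 mm → contributes +10 748 901 mm⁴
  bottom flange (beyond web): d = -117 mm → contributes +10 748 901 mm⁴
Total I = 29 310 303 mm⁴.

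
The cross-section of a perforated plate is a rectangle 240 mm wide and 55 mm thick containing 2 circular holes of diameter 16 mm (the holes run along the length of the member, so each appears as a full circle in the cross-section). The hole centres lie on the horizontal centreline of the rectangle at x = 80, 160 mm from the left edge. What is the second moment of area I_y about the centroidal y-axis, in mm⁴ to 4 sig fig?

I_y ≈ 6.271 × 10⁷ mm⁴

Decompose the section into non-overlapping parts with the origin at the bottom-left of its bounding rectangle.
Plate: 240 × 55, A = 13 200 mm², x = 120 mm, Ī = 63 360 000 mm⁴.
Hole 1 (subtracted): ⌀16, A = 201.062 mm², x = 80 mm, Ī = 3216.99 mm⁴.
Hole 2 (subtracted): ⌀16, A = 201.062 mm², x = 160 mm, Ī = 3216.99 mm⁴.
By symmetry the centroid is at mid-width, x̄ = 120 mm.
Transfer each piece to the centroidal y-axis using Ī + A·d² with d = x − 120:
  plate: d = 0 mm → contributes +63 360 000 mm⁴
  hole 1: d = -40 mm → contributes −324 916 mm⁴
  hole 2: d = 40 mm → contributes −324 916 mm⁴
Total I = 62 710 168 mm⁴.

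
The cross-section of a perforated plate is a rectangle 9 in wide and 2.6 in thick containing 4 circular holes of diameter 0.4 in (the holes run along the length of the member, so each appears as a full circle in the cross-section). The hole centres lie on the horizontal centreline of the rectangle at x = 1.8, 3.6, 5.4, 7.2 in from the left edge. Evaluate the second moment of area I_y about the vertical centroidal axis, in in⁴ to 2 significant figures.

Break the section into simple shapes (no overlaps), measuring from the bottom-left corner of the bounding box.
Plate: 9 × 2.6, A = 23.4 in², x = 4.5 in, Ī = 158 in⁴.
Hole 1 (subtracted): ⌀0.4, A = 0.1257 in², x = 1.8 in, Ī = 0.001257 in⁴.
Hole 2 (subtracted): ⌀0.4, A = 0.1257 in², x = 3.6 in, Ī = 0.001257 in⁴.
Hole 3 (subtracted): ⌀0.4, A = 0.1257 in², x = 5.4 in, Ī = 0.001257 in⁴.
Hole 4 (subtracted): ⌀0.4, A = 0.1257 in², x = 7.2 in, Ī = 0.001257 in⁴.
By symmetry the centroid is at mid-width, x̄ = 4.5 in.
Transfer each piece to the vertical centroidal axis using Ī + A·d² with d = x − 4.5:
  plate: d = 0 in → contributes +158 in⁴
  hole 1: d = -2.7 in → contributes −0.9173 in⁴
  hole 2: d = -0.9 in → contributes −0.103 in⁴
  hole 3: d = 0.9 in → contributes −0.103 in⁴
  hole 4: d = 2.7 in → contributes −0.9173 in⁴
Total I = 155.9 in⁴.

I_y ≈ 160 in⁴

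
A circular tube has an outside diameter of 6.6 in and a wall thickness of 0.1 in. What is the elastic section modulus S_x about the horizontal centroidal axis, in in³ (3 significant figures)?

Treat the section as a set of non-overlapping primitives; coordinates are from the bounding-box lower-left.
Outer circle: ⌀6.6, A = 34.212 in², y = 3.3 in, Ī = 93.142 in⁴.
Bore (subtracted): ⌀6.4, A = 32.17 in², y = 3.3 in, Ī = 82.355 in⁴.
By symmetry the centroid is at mid-height, ȳ = 3.3 in.
All pieces are centred on the horizontal centroidal axis, so I = ΣĪ (holes subtracted) = 10.787 in⁴.
Extreme fibre distance c = 3.3 in; S = I/c = 3.2688 in³.

S_x ≈ 3.27 in³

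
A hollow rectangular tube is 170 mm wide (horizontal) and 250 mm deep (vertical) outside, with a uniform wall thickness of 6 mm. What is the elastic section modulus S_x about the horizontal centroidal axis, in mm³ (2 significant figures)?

Break the section into simple shapes (no overlaps), measuring from the bottom-left corner of the bounding box.
Outer rectangle: 170 × 250, A = 42 500 mm², y = 125 mm, Ī = 221 354 167 mm⁴.
Inner void (subtracted): 158 × 238, A = 37 604 mm², y = 125 mm, Ī = 177 503 415 mm⁴.
By symmetry the centroid is at mid-height, ȳ = 125 mm.
All pieces are centred on the horizontal centroidal axis, so I = ΣĪ (holes subtracted) = 43 850 752 mm⁴.
Extreme fibre distance c = 125 mm; S = I/c = 350 806 mm³.

S_x ≈ 3.5 × 10⁵ mm³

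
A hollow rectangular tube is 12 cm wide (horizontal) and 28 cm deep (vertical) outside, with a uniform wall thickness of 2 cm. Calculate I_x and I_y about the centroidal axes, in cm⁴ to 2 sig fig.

I_x ≈ 1.3 × 10⁴ cm⁴, I_y ≈ 3000 cm⁴

Break the section into simple shapes (no overlaps), measuring from the bottom-left corner of the bounding box.
Outer rectangle: 12 × 28, A = 336 cm², y = 14 cm, Ī = 21 952 cm⁴.
Inner void (subtracted): 8 × 24, A = 192 cm², y = 14 cm, Ī = 9 216 cm⁴.
By symmetry the centroid is at mid-height, ȳ = 14 cm.
All pieces are centred on the centroidal x-axis, so I = ΣĪ (holes subtracted) = 12 736 cm⁴.
Repeating about the centroidal y-axis gives I_y = 3 008 cm⁴.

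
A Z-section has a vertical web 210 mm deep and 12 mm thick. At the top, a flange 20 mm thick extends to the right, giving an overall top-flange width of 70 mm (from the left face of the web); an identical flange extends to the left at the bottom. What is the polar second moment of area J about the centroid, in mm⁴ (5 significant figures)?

Split into non-overlapping primitives; take the origin at the lower-left of the bounding box.
Web: 12 × 210, A = 2 520 mm², y = 105 mm, Ī = 9 261 000 mm⁴.
Top flange (beyond web): 58 × 20, A = 1 160 mm², y = 200 mm, Ī = 38666.67 mm⁴.
Bottom flange (beyond web): 58 × 20, A = 1 160 mm², y = 10 mm, Ī = 38666.67 mm⁴.
Centroid: ȳ = ΣA·y / ΣA = 105 mm.
Transfer each piece to the centroidal x-axis using Ī + A·d² with d = y − 105:
  web: d = 0 mm → contributes +9 261 000 mm⁴
  top flange (beyond web): d = 95 mm → contributes +10 507 667 mm⁴
  bottom flange (beyond web): d = -95 mm → contributes +10 507 667 mm⁴
Total I = 30 276 333 mm⁴.
For the y-axis: x̄ = 64 mm.
Repeating about the centroidal y-axis gives I_y = 3 522 613 mm⁴.
Polar second moment: J = I_x + I_y = 33 798 947 mm⁴.

J ≈ 3.3799 × 10⁷ mm⁴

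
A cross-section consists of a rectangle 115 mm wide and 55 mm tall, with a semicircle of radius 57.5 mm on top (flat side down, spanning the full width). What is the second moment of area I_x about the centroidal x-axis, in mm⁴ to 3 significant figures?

I_x ≈ 1.05 × 10⁷ mm⁴

Decompose the section into non-overlapping parts with the origin at the bottom-left of its bounding rectangle.
Rectangular body: 115 × 55, A = 6 325 mm², y = 27.5 mm, Ī = 1 594 427 mm⁴.
Semicircular cap: semicircle r = 57.5, A = 5193.4 mm², y = 79.404 mm, Ī = 1 199 785 mm⁴.
Centroid: ȳ = ΣA·y / ΣA = 50.902 mm.
Transfer each piece to the centroidal x-axis using Ī + A·d² with d = y − 50.902:
  rectangular body: d = -23.402 mm → contributes +5 058 456 mm⁴
  semicircular cap: d = 28.501 mm → contributes +5 418 561 mm⁴
Total I = 10 477 018 mm⁴.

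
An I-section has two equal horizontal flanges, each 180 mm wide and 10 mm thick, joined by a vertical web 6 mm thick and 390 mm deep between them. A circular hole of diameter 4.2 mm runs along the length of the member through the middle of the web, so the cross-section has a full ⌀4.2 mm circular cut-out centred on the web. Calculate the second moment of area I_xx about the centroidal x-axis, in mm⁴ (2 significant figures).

Decompose the section into non-overlapping parts with the origin at the bottom-left of its bounding rectangle.
Bottom flange: 180 × 10, A = 1 800 mm², y = 5 mm, Ī = 15 000 mm⁴.
Web: 6 × 390, A = 2 340 mm², y = 205 mm, Ī = 29 659 500 mm⁴.
Top flange: 180 × 10, A = 1 800 mm², y = 405 mm, Ī = 15 000 mm⁴.
Hole (subtracted): ⌀4.2, A = 13.85 mm², y = 205 mm, Ī = 15.27 mm⁴.
By symmetry the centroid is at mid-height, ȳ = 205 mm.
Transfer each piece to the centroidal x-axis using Ī + A·d² with d = y − 205:
  bottom flange: d = -200 mm → contributes +72 015 000 mm⁴
  web: d = 0 mm → contributes +29 659 500 mm⁴
  top flange: d = 200 mm → contributes +72 015 000 mm⁴
  hole: d = 0 mm → contributes −15.27 mm⁴
Total I = 173 689 485 mm⁴.

I_xx ≈ 1.7 × 10⁸ mm⁴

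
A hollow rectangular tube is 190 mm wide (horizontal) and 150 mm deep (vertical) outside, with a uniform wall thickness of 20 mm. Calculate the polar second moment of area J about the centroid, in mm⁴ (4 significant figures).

Split into non-overlapping primitives; take the origin at the lower-left of the bounding box.
Outer rectangle: 190 × 150, A = 28 500 mm², y = 75 mm, Ī = 53 437 500 mm⁴.
Inner void (subtracted): 150 × 110, A = 16 500 mm², y = 75 mm, Ī = 16 637 500 mm⁴.
By symmetry the centroid is at mid-height, ȳ = 75 mm.
All pieces are centred on the centroidal x-axis, so I = ΣĪ (holes subtracted) = 36 800 000 mm⁴.
Repeating about the centroidal y-axis gives I_y = 54 800 000 mm⁴.
Polar second moment: J = I_x + I_y = 91 600 000 mm⁴.

J ≈ 9.160 × 10⁷ mm⁴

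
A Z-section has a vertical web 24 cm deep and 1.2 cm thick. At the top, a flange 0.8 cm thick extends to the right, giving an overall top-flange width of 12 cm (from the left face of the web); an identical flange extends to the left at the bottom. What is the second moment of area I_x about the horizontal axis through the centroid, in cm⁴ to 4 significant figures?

Break the section into simple shapes (no overlaps), measuring from the bottom-left corner of the bounding box.
Web: 1.2 × 24, A = 28.8 cm², y = 12 cm, Ī = 1382.4 cm⁴.
Top flange (beyond web): 10.8 × 0.8, A = 8.64 cm², y = 23.6 cm, Ī = 0.4608 cm⁴.
Bottom flange (beyond web): 10.8 × 0.8, A = 8.64 cm², y = 0.4 cm, Ī = 0.4608 cm⁴.
Centroid: ȳ = ΣA·y / ΣA = 12 cm.
Transfer each piece to the horizontal axis through the centroid using Ī + A·d² with d = y − 12:
  web: d = 0 cm → contributes +1382.4 cm⁴
  top flange (beyond web): d = 11.6 cm → contributes +1163.06 cm⁴
  bottom flange (beyond web): d = -11.6 cm → contributes +1163.06 cm⁴
Total I = 3708.52 cm⁴.

I_x ≈ 3709 cm⁴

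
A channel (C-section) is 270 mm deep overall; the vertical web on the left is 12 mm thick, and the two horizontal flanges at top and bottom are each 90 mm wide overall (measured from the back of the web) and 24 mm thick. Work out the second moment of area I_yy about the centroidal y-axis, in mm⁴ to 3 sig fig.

Decompose the section into non-overlapping parts with the origin at the bottom-left of its bounding rectangle.
Web: 12 × 270, A = 3 240 mm², x = 6 mm, Ī = 38 880 mm⁴.
Top flange (beyond web): 78 × 24, A = 1 872 mm², x = 51 mm, Ī = 949 104 mm⁴.
Bottom flange (beyond web): 78 × 24, A = 1 872 mm², x = 51 mm, Ī = 949 104 mm⁴.
Centroid: x̄ = ΣA·x / ΣA = 30.124 mm.
Transfer each piece to the centroidal y-axis using Ī + A·d² with d = x − 30.124:
  web: d = -24.124 mm → contributes +1 924 409 mm⁴
  top flange (beyond web): d = 20.876 mm → contributes +1 764 958 mm⁴
  bottom flange (beyond web): d = 20.876 mm → contributes +1 764 958 mm⁴
Total I = 5 454 325 mm⁴.

I_yy ≈ 5.45 × 10⁶ mm⁴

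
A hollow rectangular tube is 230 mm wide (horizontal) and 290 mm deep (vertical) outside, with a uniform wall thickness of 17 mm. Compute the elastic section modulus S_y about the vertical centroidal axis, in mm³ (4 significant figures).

S_y ≈ 1.160 × 10⁶ mm³

Treat the section as a set of non-overlapping primitives; coordinates are from the bounding-box lower-left.
Outer rectangle: 230 × 290, A = 66 700 mm², x = 115 mm, Ī = 294 035 833 mm⁴.
Inner void (subtracted): 196 × 256, A = 50 176 mm², x = 115 mm, Ī = 160 630 101 mm⁴.
By symmetry the centroid is at mid-width, x̄ = 115 mm.
All pieces are centred on the vertical centroidal axis, so I = ΣĪ (holes subtracted) = 133 405 732 mm⁴.
Extreme fibre distance c = 115 mm; S = I/c = 1 160 050 mm³.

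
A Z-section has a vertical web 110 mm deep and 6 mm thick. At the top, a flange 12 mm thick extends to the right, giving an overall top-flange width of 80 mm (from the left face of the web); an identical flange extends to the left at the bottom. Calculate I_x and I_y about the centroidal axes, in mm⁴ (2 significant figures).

Decompose the section into non-overlapping parts with the origin at the bottom-left of its bounding rectangle.
Web: 6 × 110, A = 660 mm², y = 55 mm, Ī = 665 500 mm⁴.
Top flange (beyond web): 74 × 12, A = 888 mm², y = 104 mm, Ī = 10 656 mm⁴.
Bottom flange (beyond web): 74 × 12, A = 888 mm², y = 6 mm, Ī = 10 656 mm⁴.
Centroid: ȳ = ΣA·y / ΣA = 55 mm.
Transfer each piece to the centroidal x-axis using Ī + A·d² with d = y − 55:
  web: d = 0 mm → contributes +665 500 mm⁴
  top flange (beyond web): d = 49 mm → contributes +2 142 744 mm⁴
  bottom flange (beyond web): d = -49 mm → contributes +2 142 744 mm⁴
Total I = 4 950 988 mm⁴.
For the y-axis: x̄ = 77 mm.
Repeating about the centroidal y-axis gives I_y = 3 654 028 mm⁴.

I_x ≈ 5.0 × 10⁶ mm⁴, I_y ≈ 3.7 × 10⁶ mm⁴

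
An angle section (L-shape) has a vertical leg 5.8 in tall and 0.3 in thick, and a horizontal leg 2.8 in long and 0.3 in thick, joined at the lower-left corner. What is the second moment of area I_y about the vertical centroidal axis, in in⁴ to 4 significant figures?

I_y ≈ 1.431 in⁴

Decompose the section into non-overlapping parts with the origin at the bottom-left of its bounding rectangle.
Vertical leg: 0.3 × 5.8, A = 1.74 in², x = 0.15 in, Ī = 0.01305 in⁴.
Horizontal leg (remainder): 2.5 × 0.3, A = 0.75 in², x = 1.55 in, Ī = 0.390625 in⁴.
Centroid: x̄ = ΣA·x / ΣA = 0.571687 in.
Transfer each piece to the vertical centroidal axis using Ī + A·d² with d = x − 0.571687:
  vertical leg: d = -0.421687 in → contributes +0.322456 in⁴
  horizontal leg (remainder): d = 0.978313 in → contributes +1.10845 in⁴
Total I = 1.4309 in⁴.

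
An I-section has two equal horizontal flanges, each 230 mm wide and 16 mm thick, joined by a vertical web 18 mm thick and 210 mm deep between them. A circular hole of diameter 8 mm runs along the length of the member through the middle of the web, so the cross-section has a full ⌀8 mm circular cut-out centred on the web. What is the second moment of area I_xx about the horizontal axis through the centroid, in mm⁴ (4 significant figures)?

Split into non-overlapping primitives; take the origin at the lower-left of the bounding box.
Bottom flange: 230 × 16, A = 3 680 mm², y = 8 mm, Ī = 78506.7 mm⁴.
Web: 18 × 210, A = 3 780 mm², y = 121 mm, Ī = 13 891 500 mm⁴.
Top flange: 230 × 16, A = 3 680 mm², y = 234 mm, Ī = 78506.7 mm⁴.
Hole (subtracted): ⌀8, A = 50.2655 mm², y = 121 mm, Ī = 201.062 mm⁴.
By symmetry the centroid is at mid-height, ȳ = 121 mm.
Transfer each piece to the horizontal axis through the centroid using Ī + A·d² with d = y − 121:
  bottom flange: d = -113 mm → contributes +47 068 427 mm⁴
  web: d = 0 mm → contributes +13 891 500 mm⁴
  top flange: d = 113 mm → contributes +47 068 427 mm⁴
  hole: d = 0 mm → contributes −201.062 mm⁴
Total I = 108 028 152 mm⁴.

I_xx ≈ 1.080 × 10⁸ mm⁴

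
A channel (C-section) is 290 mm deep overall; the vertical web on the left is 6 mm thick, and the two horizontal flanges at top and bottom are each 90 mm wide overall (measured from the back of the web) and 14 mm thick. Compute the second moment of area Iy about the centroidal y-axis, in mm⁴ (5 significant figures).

Iy ≈ 3.4134 × 10⁶ mm⁴

Decompose the section into non-overlapping parts with the origin at the bottom-left of its bounding rectangle.
Web: 6 × 290, A = 1 740 mm², x = 3 mm, Ī = 5 220 mm⁴.
Top flange (beyond web): 84 × 14, A = 1 176 mm², x = 48 mm, Ī = 691 488 mm⁴.
Bottom flange (beyond web): 84 × 14, A = 1 176 mm², x = 48 mm, Ī = 691 488 mm⁴.
Centroid: x̄ = ΣA·x / ΣA = 28.8651 mm.
Transfer each piece to the centroidal y-axis using Ī + A·d² with d = x − 28.8651:
  web: d = -25.8651 mm → contributes +1 169 286 mm⁴
  top flange (beyond web): d = 19.1349 mm → contributes +1 122 074 mm⁴
  bottom flange (beyond web): d = 19.1349 mm → contributes +1 122 074 mm⁴
Total I = 3 413 434 mm⁴.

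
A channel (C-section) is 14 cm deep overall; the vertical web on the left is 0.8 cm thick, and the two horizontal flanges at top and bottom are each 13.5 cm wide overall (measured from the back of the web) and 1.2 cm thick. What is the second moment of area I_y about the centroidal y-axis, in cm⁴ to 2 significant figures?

I_y ≈ 780 cm⁴

Treat the section as a set of non-overlapping primitives; coordinates are from the bounding-box lower-left.
Web: 0.8 × 14, A = 11.2 cm², x = 0.4 cm, Ī = 0.5973 cm⁴.
Top flange (beyond web): 12.7 × 1.2, A = 15.24 cm², x = 7.15 cm, Ī = 204.8 cm⁴.
Bottom flange (beyond web): 12.7 × 1.2, A = 15.24 cm², x = 7.15 cm, Ī = 204.8 cm⁴.
Centroid: x̄ = ΣA·x / ΣA = 5.336 cm.
Transfer each piece to the centroidal y-axis using Ī + A·d² with d = x − 5.336:
  web: d = -4.936 cm → contributes +273.5 cm⁴
  top flange (beyond web): d = 1.814 cm → contributes +255 cm⁴
  bottom flange (beyond web): d = 1.814 cm → contributes +255 cm⁴
Total I = 783.4 cm⁴.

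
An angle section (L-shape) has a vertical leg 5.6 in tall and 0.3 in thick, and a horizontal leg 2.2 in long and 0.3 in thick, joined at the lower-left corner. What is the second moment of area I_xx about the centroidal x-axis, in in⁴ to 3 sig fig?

Decompose the section into non-overlapping parts with the origin at the bottom-left of its bounding rectangle.
Vertical leg: 0.3 × 5.6, A = 1.68 in², y = 2.8 in, Ī = 4.3904 in⁴.
Horizontal leg (remainder): 1.9 × 0.3, A = 0.57 in², y = 0.15 in, Ī = 0.004275 in⁴.
Centroid: ȳ = ΣA·y / ΣA = 2.1287 in.
Transfer each piece to the centroidal x-axis using Ī + A·d² with d = y − 2.1287:
  vertical leg: d = 0.67133 in → contributes +5.1476 in⁴
  horizontal leg (remainder): d = -1.9787 in → contributes +2.2359 in⁴
Total I = 7.3835 in⁴.

I_xx ≈ 7.38 in⁴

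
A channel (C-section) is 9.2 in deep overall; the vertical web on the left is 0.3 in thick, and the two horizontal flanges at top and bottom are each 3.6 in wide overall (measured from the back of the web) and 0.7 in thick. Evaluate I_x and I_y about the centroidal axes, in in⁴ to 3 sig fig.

Decompose the section into non-overlapping parts with the origin at the bottom-left of its bounding rectangle.
Web: 0.3 × 9.2, A = 2.76 in², y = 4.6 in, Ī = 19.467 in⁴.
Top flange (beyond web): 3.3 × 0.7, A = 2.31 in², y = 8.85 in, Ī = 0.094325 in⁴.
Bottom flange (beyond web): 3.3 × 0.7, A = 2.31 in², y = 0.35 in, Ī = 0.094325 in⁴.
By symmetry the centroid is at mid-height, ȳ = 4.6 in.
Transfer each piece to the centroidal x-axis using Ī + A·d² with d = y − 4.6:
  web: d = 0 in → contributes +19.467 in⁴
  top flange (beyond web): d = 4.25 in → contributes +41.819 in⁴
  bottom flange (beyond web): d = -4.25 in → contributes +41.819 in⁴
Total I = 103.1 in⁴.
For the y-axis: x̄ = 1.2768 in.
Repeating about the centroidal y-axis gives I_y = 9.8114 in⁴.

I_x ≈ 103 in⁴, I_y ≈ 9.81 in⁴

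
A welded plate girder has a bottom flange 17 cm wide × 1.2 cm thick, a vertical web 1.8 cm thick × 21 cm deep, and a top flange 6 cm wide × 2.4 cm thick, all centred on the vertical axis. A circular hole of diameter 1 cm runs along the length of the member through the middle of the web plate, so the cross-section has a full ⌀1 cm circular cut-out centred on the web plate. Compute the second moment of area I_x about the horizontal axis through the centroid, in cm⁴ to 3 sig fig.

I_x ≈ 5840 cm⁴

Break the section into simple shapes (no overlaps), measuring from the bottom-left corner of the bounding box.
Bottom plate: 17 × 1.2, A = 20.4 cm², y = 0.6 cm, Ī = 2.448 cm⁴.
Web plate: 1.8 × 21, A = 37.8 cm², y = 11.7 cm, Ī = 1389.2 cm⁴.
Top plate: 6 × 2.4, A = 14.4 cm², y = 23.4 cm, Ī = 6.912 cm⁴.
Hole (subtracted): ⌀1, A = 0.7854 cm², y = 11.7 cm, Ī = 0.049087 cm⁴.
Centroid: ȳ = ΣA·y / ΣA = 10.893 cm.
Transfer each piece to the horizontal axis through the centroid using Ī + A·d² with d = y − 10.893:
  bottom plate: d = -10.293 cm → contributes +2163.7 cm⁴
  web plate: d = 0.80708 cm → contributes +1413.8 cm⁴
  top plate: d = 12.507 cm → contributes +2259.5 cm⁴
  hole: d = 0.80708 cm → contributes −0.56068 cm⁴
Total I = 5836.4 cm⁴.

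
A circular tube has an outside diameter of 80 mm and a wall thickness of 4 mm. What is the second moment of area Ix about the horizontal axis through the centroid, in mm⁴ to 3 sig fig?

Ix ≈ 6.91 × 10⁵ mm⁴

Split into non-overlapping primitives; take the origin at the lower-left of the bounding box.
Outer circle: ⌀80, A = 5026.5 mm², y = 40 mm, Ī = 2 010 619 mm⁴.
Bore (subtracted): ⌀72, A = 4071.5 mm², y = 40 mm, Ī = 1 319 167 mm⁴.
By symmetry the centroid is at mid-height, ȳ = 40 mm.
All pieces are centred on the horizontal axis through the centroid, so I = ΣĪ (holes subtracted) = 691 452 mm⁴.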